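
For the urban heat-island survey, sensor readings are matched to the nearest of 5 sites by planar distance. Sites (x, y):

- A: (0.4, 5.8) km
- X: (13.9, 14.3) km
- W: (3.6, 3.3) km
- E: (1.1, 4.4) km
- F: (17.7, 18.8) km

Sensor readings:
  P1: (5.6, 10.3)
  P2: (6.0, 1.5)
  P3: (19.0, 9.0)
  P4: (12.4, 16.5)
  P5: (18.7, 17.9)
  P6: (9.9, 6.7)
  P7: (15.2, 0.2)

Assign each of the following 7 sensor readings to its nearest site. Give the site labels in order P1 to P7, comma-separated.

A, W, X, X, F, W, W

P1 → A (d²=47.29)
P2 → W (d²=9.00)
P3 → X (d²=54.10)
P4 → X (d²=7.09)
P5 → F (d²=1.81)
P6 → W (d²=51.25)
P7 → W (d²=144.17)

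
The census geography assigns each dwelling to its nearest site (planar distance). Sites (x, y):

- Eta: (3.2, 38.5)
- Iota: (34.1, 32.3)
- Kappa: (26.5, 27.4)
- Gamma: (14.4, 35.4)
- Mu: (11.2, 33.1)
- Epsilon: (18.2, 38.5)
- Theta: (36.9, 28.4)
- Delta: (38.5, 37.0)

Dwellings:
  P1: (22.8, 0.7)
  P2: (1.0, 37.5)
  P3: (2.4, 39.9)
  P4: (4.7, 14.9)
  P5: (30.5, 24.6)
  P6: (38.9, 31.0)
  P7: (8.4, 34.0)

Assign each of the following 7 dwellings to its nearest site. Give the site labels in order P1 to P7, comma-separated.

Kappa, Eta, Eta, Mu, Kappa, Theta, Mu

P1 → Kappa (d²=726.58)
P2 → Eta (d²=5.84)
P3 → Eta (d²=2.60)
P4 → Mu (d²=373.49)
P5 → Kappa (d²=23.84)
P6 → Theta (d²=10.76)
P7 → Mu (d²=8.65)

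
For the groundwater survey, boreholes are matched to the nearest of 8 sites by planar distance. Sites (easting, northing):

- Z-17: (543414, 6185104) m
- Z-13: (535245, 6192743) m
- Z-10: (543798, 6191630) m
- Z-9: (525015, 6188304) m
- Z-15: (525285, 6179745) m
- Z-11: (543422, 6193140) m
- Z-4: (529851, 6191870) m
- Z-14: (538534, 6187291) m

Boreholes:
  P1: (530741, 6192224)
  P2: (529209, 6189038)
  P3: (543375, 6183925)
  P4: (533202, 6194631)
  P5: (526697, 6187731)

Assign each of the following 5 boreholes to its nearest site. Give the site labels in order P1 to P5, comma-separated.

P1 → Z-4 (d²=917416.00)
P2 → Z-4 (d²=8432388.00)
P3 → Z-17 (d²=1391562.00)
P4 → Z-13 (d²=7738393.00)
P5 → Z-9 (d²=3157453.00)

Z-4, Z-4, Z-17, Z-13, Z-9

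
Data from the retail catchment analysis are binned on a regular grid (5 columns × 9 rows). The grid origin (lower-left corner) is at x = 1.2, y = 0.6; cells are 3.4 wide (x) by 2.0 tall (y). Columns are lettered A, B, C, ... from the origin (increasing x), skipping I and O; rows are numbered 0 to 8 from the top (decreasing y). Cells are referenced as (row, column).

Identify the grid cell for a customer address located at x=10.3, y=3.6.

(7, C)

Column index: ⌊(10.3 − 1.2) / 3.4⌋ = ⌊2.676⌋ = 2 → column C
Row offset from origin: ⌊(3.6 − 0.6) / 2.0⌋ = ⌊1.500⌋ = 1 → row 7 (counted from top)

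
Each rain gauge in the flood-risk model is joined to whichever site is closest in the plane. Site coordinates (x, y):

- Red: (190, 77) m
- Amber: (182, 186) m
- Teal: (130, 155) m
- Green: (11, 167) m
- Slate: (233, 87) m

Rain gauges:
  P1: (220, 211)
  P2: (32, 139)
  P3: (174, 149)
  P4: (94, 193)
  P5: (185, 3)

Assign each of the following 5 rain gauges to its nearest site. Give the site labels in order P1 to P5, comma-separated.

Amber, Green, Amber, Teal, Red

P1 → Amber (d²=2069.00)
P2 → Green (d²=1225.00)
P3 → Amber (d²=1433.00)
P4 → Teal (d²=2740.00)
P5 → Red (d²=5501.00)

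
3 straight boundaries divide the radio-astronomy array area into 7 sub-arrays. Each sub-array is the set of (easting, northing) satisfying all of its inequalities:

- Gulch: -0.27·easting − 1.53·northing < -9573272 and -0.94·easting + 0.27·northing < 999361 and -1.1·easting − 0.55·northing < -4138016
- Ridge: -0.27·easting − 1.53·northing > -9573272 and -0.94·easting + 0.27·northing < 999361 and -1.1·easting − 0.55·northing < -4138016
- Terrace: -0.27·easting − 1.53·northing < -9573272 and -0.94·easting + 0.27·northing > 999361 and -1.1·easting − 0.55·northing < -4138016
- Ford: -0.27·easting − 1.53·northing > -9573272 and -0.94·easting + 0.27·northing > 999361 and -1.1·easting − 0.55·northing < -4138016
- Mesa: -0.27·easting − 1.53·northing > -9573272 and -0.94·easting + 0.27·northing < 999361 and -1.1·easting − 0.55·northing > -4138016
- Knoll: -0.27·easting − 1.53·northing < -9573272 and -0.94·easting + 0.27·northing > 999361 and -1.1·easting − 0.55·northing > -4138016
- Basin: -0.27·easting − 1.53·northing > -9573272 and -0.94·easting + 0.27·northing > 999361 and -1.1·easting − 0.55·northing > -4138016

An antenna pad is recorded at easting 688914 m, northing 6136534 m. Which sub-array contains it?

-0.27·688914 − 1.53·6136534 = -9574903.800, which is < -9573272
-0.94·688914 + 0.27·6136534 = 1009285.020, which is > 999361
-1.1·688914 − 0.55·6136534 = -4132899.100, which is > -4138016
This sign pattern matches Knoll.

Knoll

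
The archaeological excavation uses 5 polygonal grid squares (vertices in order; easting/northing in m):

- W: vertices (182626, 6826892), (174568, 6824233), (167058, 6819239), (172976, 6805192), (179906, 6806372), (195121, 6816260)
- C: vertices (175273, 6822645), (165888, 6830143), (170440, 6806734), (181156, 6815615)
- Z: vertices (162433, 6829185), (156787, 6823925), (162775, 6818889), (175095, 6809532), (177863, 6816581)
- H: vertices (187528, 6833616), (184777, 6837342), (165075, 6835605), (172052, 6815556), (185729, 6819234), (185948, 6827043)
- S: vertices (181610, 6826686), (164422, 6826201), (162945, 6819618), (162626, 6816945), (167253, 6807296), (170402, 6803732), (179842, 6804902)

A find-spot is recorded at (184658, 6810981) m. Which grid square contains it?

Cast a ray rightward from (184658, 6810981). For each polygon, the edges (by vertex number in listed order) whose endpoints lie on opposite sides of northing = 6810981, where each meets that height, and whether that is right or left of the point:
W: 3–4 at easting≈170537.1 (left), 5–6 at easting≈186998.0 (right) → 1 crossing.
C: 2–3 at easting≈169614.1 (left), 3–4 at easting≈175564.5 (left) → 0 crossings.
Z: 3–4 at easting≈173187.2 (left), 4–5 at easting≈175664.0 (left) → 0 crossings.
H: no edge straddles that height → 0 crossings.
S: 4–5 at easting≈165485.9 (left), 7–1 at easting≈180335.4 (left) → 0 crossings.
Only W has an odd count, so the point is inside W.

W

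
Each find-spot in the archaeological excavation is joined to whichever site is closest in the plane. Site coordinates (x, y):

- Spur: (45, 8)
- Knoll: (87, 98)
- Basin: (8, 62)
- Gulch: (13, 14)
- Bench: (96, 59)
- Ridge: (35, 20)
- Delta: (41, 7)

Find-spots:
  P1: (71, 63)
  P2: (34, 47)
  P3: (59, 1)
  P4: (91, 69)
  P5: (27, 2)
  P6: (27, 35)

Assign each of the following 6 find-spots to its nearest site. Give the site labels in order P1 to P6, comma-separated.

Bench, Ridge, Spur, Bench, Delta, Ridge

P1 → Bench (d²=641.00)
P2 → Ridge (d²=730.00)
P3 → Spur (d²=245.00)
P4 → Bench (d²=125.00)
P5 → Delta (d²=221.00)
P6 → Ridge (d²=289.00)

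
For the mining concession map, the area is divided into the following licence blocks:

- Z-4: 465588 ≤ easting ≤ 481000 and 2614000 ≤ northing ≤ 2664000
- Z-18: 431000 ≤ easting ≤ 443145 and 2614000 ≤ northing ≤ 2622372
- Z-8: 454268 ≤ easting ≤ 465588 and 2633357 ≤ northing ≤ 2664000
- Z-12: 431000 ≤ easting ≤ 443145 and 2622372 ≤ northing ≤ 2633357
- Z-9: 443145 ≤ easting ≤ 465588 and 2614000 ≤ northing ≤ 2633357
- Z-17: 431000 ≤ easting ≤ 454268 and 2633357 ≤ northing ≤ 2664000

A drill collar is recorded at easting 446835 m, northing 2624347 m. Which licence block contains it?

The point has easting = 446835 and northing = 2624347.
Only Z-9 satisfies 443145 ≤ easting ≤ 465588 and 2614000 ≤ northing ≤ 2633357.

Z-9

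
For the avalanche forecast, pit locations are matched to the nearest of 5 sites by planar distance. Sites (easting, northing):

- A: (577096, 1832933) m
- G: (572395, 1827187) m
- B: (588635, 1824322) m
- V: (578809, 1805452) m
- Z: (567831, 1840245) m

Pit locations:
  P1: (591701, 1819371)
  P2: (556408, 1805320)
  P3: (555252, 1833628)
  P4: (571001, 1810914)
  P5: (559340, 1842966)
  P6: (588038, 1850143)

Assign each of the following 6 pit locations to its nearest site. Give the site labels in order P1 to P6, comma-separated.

B, V, Z, V, Z, A

P1 → B (d²=33912757.00)
P2 → V (d²=501822225.00)
P3 → Z (d²=202015930.00)
P4 → V (d²=90798308.00)
P5 → Z (d²=79500922.00)
P6 → A (d²=415911464.00)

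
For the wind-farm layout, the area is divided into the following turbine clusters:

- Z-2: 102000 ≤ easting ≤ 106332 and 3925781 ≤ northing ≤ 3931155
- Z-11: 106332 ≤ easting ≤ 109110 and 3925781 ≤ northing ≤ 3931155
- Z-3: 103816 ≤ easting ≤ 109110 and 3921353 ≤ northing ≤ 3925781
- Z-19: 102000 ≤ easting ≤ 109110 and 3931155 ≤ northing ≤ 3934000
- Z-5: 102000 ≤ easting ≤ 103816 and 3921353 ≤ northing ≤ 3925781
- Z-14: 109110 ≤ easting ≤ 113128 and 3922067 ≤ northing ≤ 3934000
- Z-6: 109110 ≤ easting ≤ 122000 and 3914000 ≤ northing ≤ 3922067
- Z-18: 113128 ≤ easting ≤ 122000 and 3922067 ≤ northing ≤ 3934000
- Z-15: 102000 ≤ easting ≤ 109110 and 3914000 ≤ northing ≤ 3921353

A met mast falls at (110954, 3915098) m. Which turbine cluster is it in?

The point has easting = 110954 and northing = 3915098.
Only Z-6 satisfies 109110 ≤ easting ≤ 122000 and 3914000 ≤ northing ≤ 3922067.

Z-6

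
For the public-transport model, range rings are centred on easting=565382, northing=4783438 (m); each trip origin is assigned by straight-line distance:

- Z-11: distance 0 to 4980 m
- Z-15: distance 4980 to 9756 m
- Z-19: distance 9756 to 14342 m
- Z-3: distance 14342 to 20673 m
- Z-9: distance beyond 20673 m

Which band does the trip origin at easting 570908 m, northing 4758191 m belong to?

Distance = √((570908−565382)² + (4758191−4783438)²) = √(30536676.000 + 637411009.000) = 25844.684 m.
20673 ≤ 25844.684 < ∞ → Z-9.

Z-9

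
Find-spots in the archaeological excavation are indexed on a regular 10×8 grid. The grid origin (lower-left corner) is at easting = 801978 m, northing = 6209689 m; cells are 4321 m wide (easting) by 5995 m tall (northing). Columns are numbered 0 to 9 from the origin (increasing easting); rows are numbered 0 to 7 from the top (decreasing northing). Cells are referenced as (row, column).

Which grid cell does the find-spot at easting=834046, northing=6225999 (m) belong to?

(5, 7)

Column index: ⌊(834046 − 801978) / 4321⌋ = ⌊7.421⌋ = 7
Row offset from origin: ⌊(6225999 − 6209689) / 5995⌋ = ⌊2.721⌋ = 2 → row 5 (counted from top)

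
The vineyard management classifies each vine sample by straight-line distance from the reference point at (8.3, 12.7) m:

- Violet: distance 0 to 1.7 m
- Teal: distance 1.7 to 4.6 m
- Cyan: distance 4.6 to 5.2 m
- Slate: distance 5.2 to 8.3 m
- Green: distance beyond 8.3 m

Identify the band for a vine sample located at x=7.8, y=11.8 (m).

Distance = √((7.8−8.3)² + (11.8−12.7)²) = √(0.250 + 0.810) = 1.030 m.
0 ≤ 1.030 < 1.7 → Violet.

Violet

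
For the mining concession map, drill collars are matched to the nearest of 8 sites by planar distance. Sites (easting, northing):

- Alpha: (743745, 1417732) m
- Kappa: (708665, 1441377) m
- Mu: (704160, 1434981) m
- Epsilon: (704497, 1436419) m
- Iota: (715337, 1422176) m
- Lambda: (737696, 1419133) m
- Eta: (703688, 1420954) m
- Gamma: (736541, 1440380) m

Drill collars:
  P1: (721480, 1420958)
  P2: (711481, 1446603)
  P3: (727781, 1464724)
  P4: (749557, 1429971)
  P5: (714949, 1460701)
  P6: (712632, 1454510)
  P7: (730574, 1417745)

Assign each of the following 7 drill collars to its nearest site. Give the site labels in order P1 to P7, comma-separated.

Iota, Kappa, Gamma, Alpha, Kappa, Kappa, Lambda

P1 → Iota (d²=39219973.00)
P2 → Kappa (d²=35240932.00)
P3 → Gamma (d²=669367936.00)
P4 → Alpha (d²=183572465.00)
P5 → Kappa (d²=412905632.00)
P6 → Kappa (d²=188212778.00)
P7 → Lambda (d²=52649428.00)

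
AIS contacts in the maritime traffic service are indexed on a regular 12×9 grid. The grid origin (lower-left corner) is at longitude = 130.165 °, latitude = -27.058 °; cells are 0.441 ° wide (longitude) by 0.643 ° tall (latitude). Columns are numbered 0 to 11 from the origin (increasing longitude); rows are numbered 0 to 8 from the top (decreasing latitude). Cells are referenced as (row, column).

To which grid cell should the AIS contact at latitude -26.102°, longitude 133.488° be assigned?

Column index: ⌊(133.488 − 130.165) / 0.441⌋ = ⌊7.535⌋ = 7
Row offset from origin: ⌊(-26.102 − -27.058) / 0.643⌋ = ⌊1.487⌋ = 1 → row 7 (counted from top)

(7, 7)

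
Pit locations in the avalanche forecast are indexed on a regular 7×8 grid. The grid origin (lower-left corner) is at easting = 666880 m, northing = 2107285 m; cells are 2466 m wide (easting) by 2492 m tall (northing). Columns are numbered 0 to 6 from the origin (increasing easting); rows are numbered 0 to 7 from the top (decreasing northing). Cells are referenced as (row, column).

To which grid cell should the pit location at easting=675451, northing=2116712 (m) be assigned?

(4, 3)

Column index: ⌊(675451 − 666880) / 2466⌋ = ⌊3.476⌋ = 3
Row offset from origin: ⌊(2116712 − 2107285) / 2492⌋ = ⌊3.783⌋ = 3 → row 4 (counted from top)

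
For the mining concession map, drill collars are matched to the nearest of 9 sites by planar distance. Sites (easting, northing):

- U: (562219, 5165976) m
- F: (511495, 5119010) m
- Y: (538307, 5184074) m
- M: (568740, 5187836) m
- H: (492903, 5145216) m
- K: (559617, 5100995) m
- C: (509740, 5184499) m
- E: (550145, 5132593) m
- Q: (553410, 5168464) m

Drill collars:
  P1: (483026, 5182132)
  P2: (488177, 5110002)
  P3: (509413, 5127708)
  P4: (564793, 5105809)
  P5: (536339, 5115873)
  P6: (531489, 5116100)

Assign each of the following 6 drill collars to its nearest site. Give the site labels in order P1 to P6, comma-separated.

C, F, F, K, E, F

P1 → C (d²=719240485.00)
P2 → F (d²=624873188.00)
P3 → F (d²=79989928.00)
P4 → K (d²=49965572.00)
P5 → E (d²=470164036.00)
P6 → F (d²=408228136.00)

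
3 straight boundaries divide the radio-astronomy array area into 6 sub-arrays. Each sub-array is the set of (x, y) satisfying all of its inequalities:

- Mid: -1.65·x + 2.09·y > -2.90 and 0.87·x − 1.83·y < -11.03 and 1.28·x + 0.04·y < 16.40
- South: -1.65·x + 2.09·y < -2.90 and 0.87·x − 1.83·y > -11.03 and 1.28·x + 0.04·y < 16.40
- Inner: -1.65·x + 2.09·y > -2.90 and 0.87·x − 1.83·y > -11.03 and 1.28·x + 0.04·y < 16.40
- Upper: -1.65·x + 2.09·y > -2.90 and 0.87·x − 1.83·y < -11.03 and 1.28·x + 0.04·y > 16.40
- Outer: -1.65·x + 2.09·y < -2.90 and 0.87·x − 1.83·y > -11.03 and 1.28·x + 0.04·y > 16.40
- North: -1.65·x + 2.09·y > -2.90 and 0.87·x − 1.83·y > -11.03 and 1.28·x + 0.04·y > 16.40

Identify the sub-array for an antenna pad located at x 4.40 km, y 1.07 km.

-1.65·4.40 + 2.09·1.07 = -5.024, which is < -2.90
0.87·4.40 − 1.83·1.07 = 1.870, which is > -11.03
1.28·4.40 + 0.04·1.07 = 5.675, which is < 16.40
This sign pattern matches South.

South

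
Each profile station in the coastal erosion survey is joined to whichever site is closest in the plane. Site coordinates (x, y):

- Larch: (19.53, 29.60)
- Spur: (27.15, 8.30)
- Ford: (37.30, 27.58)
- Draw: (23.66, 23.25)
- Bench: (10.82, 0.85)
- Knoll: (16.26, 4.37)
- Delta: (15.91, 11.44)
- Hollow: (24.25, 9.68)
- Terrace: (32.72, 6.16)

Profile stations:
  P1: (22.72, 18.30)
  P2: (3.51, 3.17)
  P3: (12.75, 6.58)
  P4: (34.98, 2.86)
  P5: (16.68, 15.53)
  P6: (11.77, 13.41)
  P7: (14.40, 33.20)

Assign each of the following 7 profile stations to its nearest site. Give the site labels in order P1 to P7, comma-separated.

Draw, Bench, Knoll, Terrace, Delta, Delta, Larch

P1 → Draw (d²=25.39)
P2 → Bench (d²=58.82)
P3 → Knoll (d²=17.20)
P4 → Terrace (d²=16.00)
P5 → Delta (d²=17.32)
P6 → Delta (d²=21.02)
P7 → Larch (d²=39.28)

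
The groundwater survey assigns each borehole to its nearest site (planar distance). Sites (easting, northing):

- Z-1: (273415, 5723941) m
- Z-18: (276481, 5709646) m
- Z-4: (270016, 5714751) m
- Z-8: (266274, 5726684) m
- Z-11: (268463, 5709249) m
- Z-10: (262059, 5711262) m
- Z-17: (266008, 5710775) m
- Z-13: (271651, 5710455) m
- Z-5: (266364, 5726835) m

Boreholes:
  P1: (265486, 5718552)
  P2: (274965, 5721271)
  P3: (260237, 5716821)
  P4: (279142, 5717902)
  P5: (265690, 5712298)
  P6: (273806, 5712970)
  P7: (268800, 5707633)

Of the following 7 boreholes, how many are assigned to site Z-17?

1

P1 → Z-4
P2 → Z-1
P3 → Z-10
P4 → Z-1
P5 → Z-17
P6 → Z-13
P7 → Z-11
1 of the 7 goes to Z-17.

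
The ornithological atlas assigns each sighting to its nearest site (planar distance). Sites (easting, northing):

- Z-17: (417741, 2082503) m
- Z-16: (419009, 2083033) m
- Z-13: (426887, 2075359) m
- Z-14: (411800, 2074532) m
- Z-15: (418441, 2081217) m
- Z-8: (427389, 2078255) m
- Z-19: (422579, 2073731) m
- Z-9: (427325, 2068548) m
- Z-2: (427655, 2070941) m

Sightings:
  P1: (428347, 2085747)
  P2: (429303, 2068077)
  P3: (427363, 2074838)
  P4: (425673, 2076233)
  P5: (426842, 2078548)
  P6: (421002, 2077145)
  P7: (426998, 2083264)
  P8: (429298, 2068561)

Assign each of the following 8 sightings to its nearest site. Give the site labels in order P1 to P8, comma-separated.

Z-8, Z-9, Z-13, Z-13, Z-8, Z-19, Z-8, Z-9

P1 → Z-8 (d²=57047828.00)
P2 → Z-9 (d²=4134325.00)
P3 → Z-13 (d²=498017.00)
P4 → Z-13 (d²=2237672.00)
P5 → Z-8 (d²=385058.00)
P6 → Z-19 (d²=14142325.00)
P7 → Z-8 (d²=25242962.00)
P8 → Z-9 (d²=3892898.00)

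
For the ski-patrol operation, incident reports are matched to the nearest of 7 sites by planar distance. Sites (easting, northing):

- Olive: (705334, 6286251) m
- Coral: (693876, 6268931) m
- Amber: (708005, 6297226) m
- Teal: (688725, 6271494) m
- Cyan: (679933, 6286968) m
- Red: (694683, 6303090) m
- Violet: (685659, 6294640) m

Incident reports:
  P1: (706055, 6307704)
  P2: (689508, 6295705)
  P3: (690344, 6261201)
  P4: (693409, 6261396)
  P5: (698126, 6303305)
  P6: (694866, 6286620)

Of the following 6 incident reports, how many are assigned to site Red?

P1 → Amber
P2 → Violet
P3 → Coral
P4 → Coral
P5 → Red
P6 → Olive
1 of the 6 goes to Red.

1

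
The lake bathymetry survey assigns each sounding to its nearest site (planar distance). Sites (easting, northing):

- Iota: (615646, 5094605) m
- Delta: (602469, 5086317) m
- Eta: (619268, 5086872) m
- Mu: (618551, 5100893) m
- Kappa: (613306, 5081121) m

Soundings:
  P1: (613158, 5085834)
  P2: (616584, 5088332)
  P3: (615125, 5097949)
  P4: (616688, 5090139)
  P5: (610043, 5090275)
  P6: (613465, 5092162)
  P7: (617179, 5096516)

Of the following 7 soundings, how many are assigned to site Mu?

P1 → Kappa
P2 → Eta
P3 → Iota
P4 → Eta
P5 → Iota
P6 → Iota
P7 → Iota
0 of the 7 go to Mu.

0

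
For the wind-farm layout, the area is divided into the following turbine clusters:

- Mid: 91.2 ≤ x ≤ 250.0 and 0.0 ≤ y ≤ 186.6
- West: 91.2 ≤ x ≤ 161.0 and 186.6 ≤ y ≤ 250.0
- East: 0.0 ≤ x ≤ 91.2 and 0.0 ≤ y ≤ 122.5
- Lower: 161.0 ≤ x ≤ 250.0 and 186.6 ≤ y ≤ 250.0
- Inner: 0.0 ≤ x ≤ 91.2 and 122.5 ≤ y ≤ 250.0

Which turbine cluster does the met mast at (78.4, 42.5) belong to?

East

The point has x = 78.4 and y = 42.5.
Only East satisfies 0.0 ≤ x ≤ 91.2 and 0.0 ≤ y ≤ 122.5.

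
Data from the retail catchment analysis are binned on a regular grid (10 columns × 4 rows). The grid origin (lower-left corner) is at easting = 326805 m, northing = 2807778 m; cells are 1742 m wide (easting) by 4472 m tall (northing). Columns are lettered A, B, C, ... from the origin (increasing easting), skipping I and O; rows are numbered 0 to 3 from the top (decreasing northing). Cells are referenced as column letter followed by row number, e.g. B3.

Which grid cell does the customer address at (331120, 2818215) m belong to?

C1

Column index: ⌊(331120 − 326805) / 1742⌋ = ⌊2.477⌋ = 2 → column C
Row offset from origin: ⌊(2818215 − 2807778) / 4472⌋ = ⌊2.334⌋ = 2 → row 1 (counted from top)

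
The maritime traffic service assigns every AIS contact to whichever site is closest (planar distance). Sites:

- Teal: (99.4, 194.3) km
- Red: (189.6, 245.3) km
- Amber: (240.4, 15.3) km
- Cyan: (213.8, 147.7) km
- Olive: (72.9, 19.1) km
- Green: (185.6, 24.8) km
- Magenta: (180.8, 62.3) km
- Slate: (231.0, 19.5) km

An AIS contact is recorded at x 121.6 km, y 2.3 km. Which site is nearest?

Olive

Squared distances to each site:
Teal: 37356.840; Red: 63673.000; Amber: 14282.440; Cyan: 29642.000; Olive: 2653.930; Green: 4602.250; Magenta: 7104.640; Slate: 12264.200.
Minimum at Olive.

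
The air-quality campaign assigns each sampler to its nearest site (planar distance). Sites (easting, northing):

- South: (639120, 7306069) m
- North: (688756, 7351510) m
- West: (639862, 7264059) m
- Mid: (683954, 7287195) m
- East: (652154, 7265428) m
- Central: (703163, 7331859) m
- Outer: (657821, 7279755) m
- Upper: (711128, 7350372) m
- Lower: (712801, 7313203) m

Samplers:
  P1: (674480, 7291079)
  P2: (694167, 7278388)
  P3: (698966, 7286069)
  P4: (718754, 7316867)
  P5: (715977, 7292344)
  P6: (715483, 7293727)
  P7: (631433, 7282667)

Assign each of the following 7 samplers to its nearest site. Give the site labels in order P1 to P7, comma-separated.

P1 → Mid (d²=104842132.00)
P2 → Mid (d²=181868618.00)
P3 → Mid (d²=226628020.00)
P4 → Lower (d²=48863105.00)
P5 → Lower (d²=445184857.00)
P6 → Lower (d²=386507700.00)
P7 → West (d²=417305705.00)

Mid, Mid, Mid, Lower, Lower, Lower, West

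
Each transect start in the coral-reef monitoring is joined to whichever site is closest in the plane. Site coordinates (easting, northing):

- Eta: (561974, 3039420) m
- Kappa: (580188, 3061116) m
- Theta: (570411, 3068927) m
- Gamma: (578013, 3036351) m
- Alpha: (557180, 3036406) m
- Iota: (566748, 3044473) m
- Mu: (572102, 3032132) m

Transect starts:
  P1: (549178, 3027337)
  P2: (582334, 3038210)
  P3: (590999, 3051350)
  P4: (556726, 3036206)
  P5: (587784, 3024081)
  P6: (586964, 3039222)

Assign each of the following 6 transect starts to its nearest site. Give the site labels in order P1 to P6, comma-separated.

Alpha, Gamma, Kappa, Alpha, Gamma, Gamma

P1 → Alpha (d²=146278765.00)
P2 → Gamma (d²=22126922.00)
P3 → Kappa (d²=212252477.00)
P4 → Alpha (d²=246116.00)
P5 → Gamma (d²=246025341.00)
P6 → Gamma (d²=88363042.00)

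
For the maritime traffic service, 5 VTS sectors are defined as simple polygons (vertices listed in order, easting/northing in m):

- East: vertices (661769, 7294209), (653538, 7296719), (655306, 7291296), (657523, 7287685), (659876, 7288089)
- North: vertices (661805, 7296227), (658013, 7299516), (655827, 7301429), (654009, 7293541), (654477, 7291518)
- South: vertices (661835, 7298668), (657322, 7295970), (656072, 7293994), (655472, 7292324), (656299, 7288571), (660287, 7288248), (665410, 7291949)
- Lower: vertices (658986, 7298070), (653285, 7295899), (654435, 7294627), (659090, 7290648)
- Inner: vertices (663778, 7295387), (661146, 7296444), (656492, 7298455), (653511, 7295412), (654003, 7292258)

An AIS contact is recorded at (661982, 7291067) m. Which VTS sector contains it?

South

Cast a ray rightward from (661982, 7291067). For each polygon, the edges (by vertex number in listed order) whose endpoints lie on opposite sides of northing = 7291067, where each meets that height, and whether that is right or left of the point:
East: 3–4 at easting≈655446.6 (left), 5–1 at easting≈660797.1 (left) → 0 crossings.
North: no edge straddles that height → 0 crossings.
South: 4–5 at easting≈655749.0 (left), 6–7 at easting≈664189.1 (right) → 1 crossing.
Lower: 3–4 at easting≈658599.8 (left), 4–1 at easting≈659084.1 (left) → 0 crossings.
Inner: no edge straddles that height → 0 crossings.
Only South has an odd count, so the point is inside South.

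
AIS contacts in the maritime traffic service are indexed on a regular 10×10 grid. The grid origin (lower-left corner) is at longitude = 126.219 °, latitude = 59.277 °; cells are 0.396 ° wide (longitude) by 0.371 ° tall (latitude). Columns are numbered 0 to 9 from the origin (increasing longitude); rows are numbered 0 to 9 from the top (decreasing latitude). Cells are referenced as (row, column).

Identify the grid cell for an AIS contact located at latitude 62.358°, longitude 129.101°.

(1, 7)

Column index: ⌊(129.101 − 126.219) / 0.396⌋ = ⌊7.278⌋ = 7
Row offset from origin: ⌊(62.358 − 59.277) / 0.371⌋ = ⌊8.305⌋ = 8 → row 1 (counted from top)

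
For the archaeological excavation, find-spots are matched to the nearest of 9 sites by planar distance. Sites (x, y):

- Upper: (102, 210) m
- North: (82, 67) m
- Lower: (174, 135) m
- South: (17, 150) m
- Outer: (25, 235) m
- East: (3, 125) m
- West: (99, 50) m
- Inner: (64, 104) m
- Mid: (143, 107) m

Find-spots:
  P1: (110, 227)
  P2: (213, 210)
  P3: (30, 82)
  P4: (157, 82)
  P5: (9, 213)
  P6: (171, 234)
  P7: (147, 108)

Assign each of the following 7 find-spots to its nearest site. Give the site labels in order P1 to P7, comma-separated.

P1 → Upper (d²=353.00)
P2 → Lower (d²=7146.00)
P3 → Inner (d²=1640.00)
P4 → Mid (d²=821.00)
P5 → Outer (d²=740.00)
P6 → Upper (d²=5337.00)
P7 → Mid (d²=17.00)

Upper, Lower, Inner, Mid, Outer, Upper, Mid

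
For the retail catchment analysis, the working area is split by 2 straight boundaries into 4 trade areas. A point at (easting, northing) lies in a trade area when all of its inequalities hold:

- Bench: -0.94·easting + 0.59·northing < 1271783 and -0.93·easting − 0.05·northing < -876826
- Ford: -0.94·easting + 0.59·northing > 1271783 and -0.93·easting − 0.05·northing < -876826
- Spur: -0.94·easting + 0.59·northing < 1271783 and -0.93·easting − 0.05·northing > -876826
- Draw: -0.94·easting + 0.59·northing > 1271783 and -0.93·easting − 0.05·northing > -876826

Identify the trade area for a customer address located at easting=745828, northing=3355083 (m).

-0.94·745828 + 0.59·3355083 = 1278420.650, which is > 1271783
-0.93·745828 − 0.05·3355083 = -861374.190, which is > -876826
This sign pattern matches Draw.

Draw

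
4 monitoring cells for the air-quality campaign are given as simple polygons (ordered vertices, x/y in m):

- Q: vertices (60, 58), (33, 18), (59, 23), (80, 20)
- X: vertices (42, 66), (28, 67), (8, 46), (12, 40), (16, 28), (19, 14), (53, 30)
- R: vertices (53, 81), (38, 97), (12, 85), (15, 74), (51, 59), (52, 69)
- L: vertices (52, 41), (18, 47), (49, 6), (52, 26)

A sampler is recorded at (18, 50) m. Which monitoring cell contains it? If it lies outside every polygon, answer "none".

X

Cast a ray rightward from (18, 50). For each polygon, the edges (by vertex number in listed order) whose endpoints lie on opposite sides of y = 50, where each meets that height, and whether that is right or left of the point:
Q: 1–2 at x≈54.6 (right), 4–1 at x≈64.2 (right) → 2 crossings.
X: 2–3 at x≈11.8 (left), 7–1 at x≈46.9 (right) → 1 crossing.
R: no edge straddles that height → 0 crossings.
L: no edge straddles that height → 0 crossings.
Only X has an odd count, so the point is inside X.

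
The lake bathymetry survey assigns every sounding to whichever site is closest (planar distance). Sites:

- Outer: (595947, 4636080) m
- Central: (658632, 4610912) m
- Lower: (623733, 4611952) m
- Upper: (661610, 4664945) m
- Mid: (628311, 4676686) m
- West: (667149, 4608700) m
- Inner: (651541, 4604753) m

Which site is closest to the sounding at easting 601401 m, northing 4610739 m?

Squared distances to each site:
Outer: 671912397.000; Central: 3275417290.000; Lower: 500189593.000; Upper: 6563414117.000; Mid: 5073154909.000; West: 4326957025.000; Inner: 2549851796.000.
Minimum at Lower.

Lower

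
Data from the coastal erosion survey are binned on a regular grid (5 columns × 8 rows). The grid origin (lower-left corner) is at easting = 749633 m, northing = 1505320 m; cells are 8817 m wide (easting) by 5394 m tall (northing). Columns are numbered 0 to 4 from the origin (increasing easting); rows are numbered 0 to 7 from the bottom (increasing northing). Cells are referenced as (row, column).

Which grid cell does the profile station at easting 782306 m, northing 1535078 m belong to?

(5, 3)

Column index: ⌊(782306 − 749633) / 8817⌋ = ⌊3.706⌋ = 3
Row offset from origin: ⌊(1535078 − 1505320) / 5394⌋ = ⌊5.517⌋ = 5 → row 5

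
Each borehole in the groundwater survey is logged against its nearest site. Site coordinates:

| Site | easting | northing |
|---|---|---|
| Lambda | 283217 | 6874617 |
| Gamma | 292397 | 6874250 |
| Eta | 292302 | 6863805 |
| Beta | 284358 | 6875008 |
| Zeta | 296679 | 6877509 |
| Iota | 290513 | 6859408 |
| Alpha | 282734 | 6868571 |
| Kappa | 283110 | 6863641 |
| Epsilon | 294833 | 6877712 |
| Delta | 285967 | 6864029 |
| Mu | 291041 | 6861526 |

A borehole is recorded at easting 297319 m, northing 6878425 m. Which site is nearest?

Zeta

Squared distances to each site:
Lambda: 213367268.000; Gamma: 41656709.000; Eta: 238914689.000; Beta: 179663410.000; Zeta: 1248656.000; Iota: 407967925.000; Alpha: 309823541.000; Kappa: 420462337.000; Epsilon: 6688565.000; Delta: 336112720.000; Mu: 324989485.000.
Minimum at Zeta.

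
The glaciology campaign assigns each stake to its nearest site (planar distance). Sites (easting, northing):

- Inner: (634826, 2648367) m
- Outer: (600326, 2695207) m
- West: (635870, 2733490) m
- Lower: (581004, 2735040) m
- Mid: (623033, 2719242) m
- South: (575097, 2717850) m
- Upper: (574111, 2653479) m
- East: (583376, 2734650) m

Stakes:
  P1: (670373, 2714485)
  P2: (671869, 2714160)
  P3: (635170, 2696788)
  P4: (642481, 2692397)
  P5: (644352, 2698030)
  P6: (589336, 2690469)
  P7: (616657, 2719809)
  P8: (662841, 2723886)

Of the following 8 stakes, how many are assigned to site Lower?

0

P1 → West
P2 → West
P3 → Mid
P4 → Mid
P5 → Mid
P6 → Outer
P7 → Mid
P8 → West
0 of the 8 go to Lower.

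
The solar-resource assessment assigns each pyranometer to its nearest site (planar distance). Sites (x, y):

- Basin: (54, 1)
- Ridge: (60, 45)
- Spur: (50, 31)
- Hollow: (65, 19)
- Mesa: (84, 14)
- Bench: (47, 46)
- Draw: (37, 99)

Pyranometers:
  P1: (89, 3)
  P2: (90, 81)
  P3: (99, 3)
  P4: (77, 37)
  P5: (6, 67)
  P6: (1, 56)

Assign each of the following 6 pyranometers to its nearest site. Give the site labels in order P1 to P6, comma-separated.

Mesa, Ridge, Mesa, Ridge, Draw, Bench

P1 → Mesa (d²=146.00)
P2 → Ridge (d²=2196.00)
P3 → Mesa (d²=346.00)
P4 → Ridge (d²=353.00)
P5 → Draw (d²=1985.00)
P6 → Bench (d²=2216.00)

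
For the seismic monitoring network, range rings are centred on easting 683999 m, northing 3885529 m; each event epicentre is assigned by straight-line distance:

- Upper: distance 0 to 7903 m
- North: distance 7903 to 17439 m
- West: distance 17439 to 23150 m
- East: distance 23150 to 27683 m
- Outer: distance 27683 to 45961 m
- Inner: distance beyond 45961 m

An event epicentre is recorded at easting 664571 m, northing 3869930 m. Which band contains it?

Distance = √((664571−683999)² + (3869930−3885529)²) = √(377447184.000 + 243328801.000) = 24915.376 m.
23150 ≤ 24915.376 < 27683 → East.

East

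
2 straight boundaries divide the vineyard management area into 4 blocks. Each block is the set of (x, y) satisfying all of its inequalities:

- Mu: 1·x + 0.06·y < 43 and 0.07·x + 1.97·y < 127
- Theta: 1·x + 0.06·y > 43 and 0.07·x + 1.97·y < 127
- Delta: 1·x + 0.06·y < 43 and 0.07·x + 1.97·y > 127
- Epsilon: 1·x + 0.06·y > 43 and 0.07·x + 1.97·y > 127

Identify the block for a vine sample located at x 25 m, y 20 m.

1·25 + 0.06·20 = 26.200, which is < 43
0.07·25 + 1.97·20 = 41.150, which is < 127
This sign pattern matches Mu.

Mu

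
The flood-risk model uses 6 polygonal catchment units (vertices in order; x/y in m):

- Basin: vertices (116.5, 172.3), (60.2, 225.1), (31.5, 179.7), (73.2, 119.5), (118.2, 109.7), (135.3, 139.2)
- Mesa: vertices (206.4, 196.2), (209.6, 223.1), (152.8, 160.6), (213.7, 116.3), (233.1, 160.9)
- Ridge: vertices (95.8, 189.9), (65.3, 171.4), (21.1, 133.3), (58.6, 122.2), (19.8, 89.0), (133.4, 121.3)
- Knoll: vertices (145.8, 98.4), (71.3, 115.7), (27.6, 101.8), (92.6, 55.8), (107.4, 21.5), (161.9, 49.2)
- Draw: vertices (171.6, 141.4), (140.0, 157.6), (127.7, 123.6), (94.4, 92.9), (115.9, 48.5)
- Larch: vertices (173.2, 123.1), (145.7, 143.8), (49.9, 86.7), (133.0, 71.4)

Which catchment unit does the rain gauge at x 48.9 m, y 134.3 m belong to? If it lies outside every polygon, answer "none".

Ridge

Cast a ray rightward from (48.9, 134.3). For each polygon, the edges (by vertex number in listed order) whose endpoints lie on opposite sides of y = 134.3, where each meets that height, and whether that is right or left of the point:
Basin: 3–4 at x≈62.95 (right), 5–6 at x≈132.46 (right) → 2 crossings.
Mesa: 3–4 at x≈188.96 (right), 4–5 at x≈221.53 (right) → 2 crossings.
Ridge: 2–3 at x≈22.26 (left), 6–1 at x≈126.27 (right) → 1 crossing.
Knoll: no edge straddles that height → 0 crossings.
Draw: 2–3 at x≈131.57 (right), 5–1 at x≈167.34 (right) → 2 crossings.
Larch: 1–2 at x≈158.32 (right), 2–3 at x≈129.76 (right) → 2 crossings.
Only Ridge has an odd count, so the point is inside Ridge.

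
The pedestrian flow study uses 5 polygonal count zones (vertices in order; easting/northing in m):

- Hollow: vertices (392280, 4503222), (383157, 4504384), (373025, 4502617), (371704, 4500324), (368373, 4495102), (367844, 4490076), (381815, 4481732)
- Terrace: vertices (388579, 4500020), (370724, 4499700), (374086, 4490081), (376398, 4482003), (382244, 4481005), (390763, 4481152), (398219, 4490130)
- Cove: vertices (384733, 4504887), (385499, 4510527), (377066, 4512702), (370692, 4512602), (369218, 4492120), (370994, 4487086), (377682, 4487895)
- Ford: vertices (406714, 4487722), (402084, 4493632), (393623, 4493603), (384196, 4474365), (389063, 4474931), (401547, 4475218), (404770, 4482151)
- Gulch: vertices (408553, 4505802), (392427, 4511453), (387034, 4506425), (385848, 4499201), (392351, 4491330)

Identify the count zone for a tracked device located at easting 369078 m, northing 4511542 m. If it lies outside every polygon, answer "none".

none

Cast a ray rightward from (369078, 4511542). For each polygon, the edges (by vertex number in listed order) whose endpoints lie on opposite sides of northing = 4511542, where each meets that height, and whether that is right or left of the point:
Hollow: no edge straddles that height → 0 crossings.
Terrace: no edge straddles that height → 0 crossings.
Cove: 2–3 at easting≈381563.6 (right), 4–5 at easting≈370615.7 (right) → 2 crossings.
Ford: no edge straddles that height → 0 crossings.
Gulch: no edge straddles that height → 0 crossings.
All counts are even, so the point lies outside every listed polygon.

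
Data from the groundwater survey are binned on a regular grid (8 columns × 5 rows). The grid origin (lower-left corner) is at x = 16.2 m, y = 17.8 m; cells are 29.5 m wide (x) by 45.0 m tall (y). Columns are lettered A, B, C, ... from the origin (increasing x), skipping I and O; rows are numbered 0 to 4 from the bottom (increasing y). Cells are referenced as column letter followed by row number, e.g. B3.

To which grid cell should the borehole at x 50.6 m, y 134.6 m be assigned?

Column index: ⌊(50.6 − 16.2) / 29.5⌋ = ⌊1.166⌋ = 1 → column B
Row offset from origin: ⌊(134.6 − 17.8) / 45.0⌋ = ⌊2.596⌋ = 2 → row 2

B2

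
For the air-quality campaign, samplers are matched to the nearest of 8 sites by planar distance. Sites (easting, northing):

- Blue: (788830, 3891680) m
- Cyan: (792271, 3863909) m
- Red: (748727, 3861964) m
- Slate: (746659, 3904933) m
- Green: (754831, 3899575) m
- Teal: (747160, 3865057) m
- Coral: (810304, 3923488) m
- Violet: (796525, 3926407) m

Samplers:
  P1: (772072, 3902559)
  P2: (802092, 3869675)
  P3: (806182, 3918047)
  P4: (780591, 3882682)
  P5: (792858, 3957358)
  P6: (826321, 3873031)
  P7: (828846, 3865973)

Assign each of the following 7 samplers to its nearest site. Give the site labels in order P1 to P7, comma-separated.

P1 → Green (d²=306156337.00)
P2 → Cyan (d²=129698797.00)
P3 → Coral (d²=46595365.00)
P4 → Blue (d²=148845125.00)
P5 → Violet (d²=971411290.00)
P6 → Cyan (d²=1242613384.00)
P7 → Cyan (d²=1341990721.00)

Green, Cyan, Coral, Blue, Violet, Cyan, Cyan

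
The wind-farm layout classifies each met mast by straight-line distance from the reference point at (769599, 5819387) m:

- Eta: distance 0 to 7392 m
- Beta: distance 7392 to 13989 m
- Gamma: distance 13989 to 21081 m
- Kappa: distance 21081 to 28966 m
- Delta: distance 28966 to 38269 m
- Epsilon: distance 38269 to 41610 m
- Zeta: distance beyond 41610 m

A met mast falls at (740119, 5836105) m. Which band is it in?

Distance = √((740119−769599)² + (5836105−5819387)²) = √(869070400.000 + 279491524.000) = 33890.440 m.
28966 ≤ 33890.440 < 38269 → Delta.

Delta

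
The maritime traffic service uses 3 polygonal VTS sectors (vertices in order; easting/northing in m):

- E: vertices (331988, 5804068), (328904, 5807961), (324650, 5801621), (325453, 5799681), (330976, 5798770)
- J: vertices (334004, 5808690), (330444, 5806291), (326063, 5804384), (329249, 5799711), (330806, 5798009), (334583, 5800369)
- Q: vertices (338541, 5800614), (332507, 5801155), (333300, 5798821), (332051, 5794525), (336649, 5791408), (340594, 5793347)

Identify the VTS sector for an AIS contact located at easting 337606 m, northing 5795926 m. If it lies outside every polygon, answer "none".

Q

Cast a ray rightward from (337606, 5795926). For each polygon, the edges (by vertex number in listed order) whose endpoints lie on opposite sides of northing = 5795926, where each meets that height, and whether that is right or left of the point:
E: no edge straddles that height → 0 crossings.
J: no edge straddles that height → 0 crossings.
Q: 3–4 at easting≈332458.3 (left), 6–1 at easting≈339865.4 (right) → 1 crossing.
Only Q has an odd count, so the point is inside Q.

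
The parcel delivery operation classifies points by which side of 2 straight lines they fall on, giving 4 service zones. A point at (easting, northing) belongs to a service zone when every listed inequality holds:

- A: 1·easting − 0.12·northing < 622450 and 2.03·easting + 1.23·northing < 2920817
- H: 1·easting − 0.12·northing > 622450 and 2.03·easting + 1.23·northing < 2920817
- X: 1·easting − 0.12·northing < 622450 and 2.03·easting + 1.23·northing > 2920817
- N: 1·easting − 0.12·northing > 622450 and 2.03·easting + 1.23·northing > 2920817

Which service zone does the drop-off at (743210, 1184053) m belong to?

1·743210 − 0.12·1184053 = 601123.640, which is < 622450
2.03·743210 + 1.23·1184053 = 2965101.490, which is > 2920817
This sign pattern matches X.

X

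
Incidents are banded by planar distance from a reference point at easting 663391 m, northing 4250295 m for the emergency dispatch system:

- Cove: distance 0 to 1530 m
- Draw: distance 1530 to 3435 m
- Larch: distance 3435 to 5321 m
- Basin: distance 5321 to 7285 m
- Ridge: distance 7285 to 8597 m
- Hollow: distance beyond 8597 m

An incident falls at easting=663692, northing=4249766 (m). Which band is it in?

Cove

Distance = √((663692−663391)² + (4249766−4250295)²) = √(90601.000 + 279841.000) = 608.639 m.
0 ≤ 608.639 < 1530 → Cove.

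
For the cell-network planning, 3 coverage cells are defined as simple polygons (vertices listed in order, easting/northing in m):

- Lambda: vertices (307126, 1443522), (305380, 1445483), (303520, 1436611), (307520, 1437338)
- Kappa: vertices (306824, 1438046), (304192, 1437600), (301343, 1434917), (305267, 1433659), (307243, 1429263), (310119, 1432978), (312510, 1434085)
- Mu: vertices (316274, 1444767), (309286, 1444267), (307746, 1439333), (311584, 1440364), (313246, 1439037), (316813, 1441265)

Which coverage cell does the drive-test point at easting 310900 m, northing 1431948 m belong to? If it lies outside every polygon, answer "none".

Cast a ray rightward from (310900, 1431948). For each polygon, the edges (by vertex number in listed order) whose endpoints lie on opposite sides of northing = 1431948, where each meets that height, and whether that is right or left of the point:
Lambda: no edge straddles that height → 0 crossings.
Kappa: 4–5 at easting≈306036.1 (left), 5–6 at easting≈309321.6 (left) → 0 crossings.
Mu: no edge straddles that height → 0 crossings.
All counts are even, so the point lies outside every listed polygon.

none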